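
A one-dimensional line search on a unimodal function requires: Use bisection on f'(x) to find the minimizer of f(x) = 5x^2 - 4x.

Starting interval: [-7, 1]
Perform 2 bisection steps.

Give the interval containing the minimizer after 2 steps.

Finding critical point of f(x) = 5x^2 - 4x using bisection on f'(x) = 10x + -4.
f'(x) = 0 when x = 2/5.
Starting interval: [-7, 1]
Step 1: mid = -3, f'(mid) = -34, new interval = [-3, 1]
Step 2: mid = -1, f'(mid) = -14, new interval = [-1, 1]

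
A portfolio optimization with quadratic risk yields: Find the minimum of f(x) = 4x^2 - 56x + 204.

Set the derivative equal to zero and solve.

f(x) = 4x^2 - 56x + 204
f'(x) = 8x + (-56) = 0
x = 56/8 = 7
f(7) = 8
Since f''(x) = 8 > 0, this is a minimum.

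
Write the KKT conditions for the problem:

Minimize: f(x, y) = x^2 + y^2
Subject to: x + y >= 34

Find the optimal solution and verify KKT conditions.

KKT conditions for min x^2 + y^2 s.t. x + y >= 34:
Stationarity: 2x = mu, 2y = mu
So x = y = mu/2.
Complementary slackness: mu*(x + y - 34) = 0
Primal feasibility: x + y >= 34; dual feasibility: mu >= 0
If mu = 0 then x = y = 0, but 0 + 0 < 34 is infeasible, so the constraint is active.
Constraint active: x + y = 2*(mu/2) = 34 => mu = 34
x = y = 17, f = 578
Verify: stationarity 2*17 = 34 = mu; primal 17 + 17 = 34 >= 34; dual mu = 34 >= 0; complementary slackness 34*(34 - 34) = 0. All KKT conditions hold.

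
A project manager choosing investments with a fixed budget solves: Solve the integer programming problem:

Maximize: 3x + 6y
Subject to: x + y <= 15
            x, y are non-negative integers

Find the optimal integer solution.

Objective: 3x + 6y, constraint: x + y <= 15
Coefficient of y is 6 > coefficient of x is 3, so allocate the entire budget to y.
Optimal: x = 0, y = 15, value = 90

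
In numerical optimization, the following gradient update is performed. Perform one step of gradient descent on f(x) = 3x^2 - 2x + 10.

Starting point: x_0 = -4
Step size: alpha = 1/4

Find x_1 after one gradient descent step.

f(x) = 3x^2 - 2x + 10
f'(x) = 6x - 2
f'(-4) = 6*-4 + (-2) = -26
x_1 = x_0 - alpha * f'(x_0) = -4 - 1/4 * -26 = 5/2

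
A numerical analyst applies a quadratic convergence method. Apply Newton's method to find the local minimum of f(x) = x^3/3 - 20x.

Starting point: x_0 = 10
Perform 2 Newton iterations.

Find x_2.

f(x) = x^3/3 - 20x
f'(x) = x^2 - 20, f''(x) = 2x
Newton update: x_{n+1} = x_n - (x_n^2 - 20)/(2*x_n)
Step 1: x_0 = 10, f'=80, f''=20, x_1 = 6
Step 2: x_1 = 6, f'=16, f''=12, x_2 = 14/3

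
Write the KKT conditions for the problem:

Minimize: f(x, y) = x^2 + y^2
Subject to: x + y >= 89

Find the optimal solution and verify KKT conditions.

KKT conditions for min x^2 + y^2 s.t. x + y >= 89:
Stationarity: 2x = mu, 2y = mu
So x = y = mu/2.
Complementary slackness: mu*(x + y - 89) = 0
Primal feasibility: x + y >= 89; dual feasibility: mu >= 0
If mu = 0 then x = y = 0, but 0 + 0 < 89 is infeasible, so the constraint is active.
Constraint active: x + y = 2*(mu/2) = 89 => mu = 89
x = y = 89/2, f = 7921/2
Verify: stationarity 2*(89/2) = 89 = mu; primal 89/2 + 89/2 = 89 >= 89; dual mu = 89 >= 0; complementary slackness 89*(89 - 89) = 0. All KKT conditions hold.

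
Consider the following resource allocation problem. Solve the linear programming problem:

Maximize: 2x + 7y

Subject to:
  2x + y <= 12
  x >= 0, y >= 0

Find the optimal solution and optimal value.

The feasible region has vertices at [(0, 0), (6, 0), (0, 12)].
Checking objective 2x + 7y at each vertex:
  (0, 0): 2*0 + 7*0 = 0
  (6, 0): 2*6 + 7*0 = 12
  (0, 12): 2*0 + 7*12 = 84
Maximum is 84 at (0, 12).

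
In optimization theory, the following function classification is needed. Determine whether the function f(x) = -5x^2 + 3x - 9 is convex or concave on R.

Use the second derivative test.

f(x) = -5x^2 + 3x - 9
f'(x) = -10x + 3
f''(x) = -10
Since f''(x) = -10 < 0 for all x, f is concave on R.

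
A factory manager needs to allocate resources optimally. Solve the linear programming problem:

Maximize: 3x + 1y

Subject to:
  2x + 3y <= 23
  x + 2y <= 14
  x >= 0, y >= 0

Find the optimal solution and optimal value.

Feasible vertices: (0, 0), (0, 7), (4, 5), (23/2, 0)
Objective 3x + 1y at each:
  (0, 0): 0
  (0, 7): 7
  (4, 5): 17
  (23/2, 0): 69/2
Maximum is 69/2 at (23/2, 0).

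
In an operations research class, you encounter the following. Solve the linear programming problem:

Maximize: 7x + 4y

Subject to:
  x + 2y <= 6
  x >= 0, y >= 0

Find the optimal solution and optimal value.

The feasible region has vertices at [(0, 0), (6, 0), (0, 3)].
Checking objective 7x + 4y at each vertex:
  (0, 0): 7*0 + 4*0 = 0
  (6, 0): 7*6 + 4*0 = 42
  (0, 3): 7*0 + 4*3 = 12
Maximum is 42 at (6, 0).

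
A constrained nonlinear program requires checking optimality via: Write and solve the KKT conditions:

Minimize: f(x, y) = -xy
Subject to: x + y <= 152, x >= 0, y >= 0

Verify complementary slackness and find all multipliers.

Problem: min -xy s.t. x + y <= 152 (multiplier lambda), x >= 0 (mu_x), y >= 0 (mu_y)
KKT stationarity: -y + lambda - mu_x = 0, -x + lambda - mu_y = 0, with lambda, mu_x, mu_y >= 0
Complementary slackness: lambda*(x + y - 152) = 0, mu_x*x = 0, mu_y*y = 0
If lambda = 0: y = -mu_x <= 0 and x = -mu_y <= 0 force x = y = 0 with f = 0; but x = y = 76 is feasible with f = -5776 < 0, so this is not the minimum. Hence lambda > 0 and x + y = 152.
Try x > 0, y > 0 (so mu_x = mu_y = 0): y = lambda, x = lambda => x = y = lambda
x + y = 152 => 2*lambda = 152 => lambda = 76
x* = y* = 76 > 0, consistent with mu_x = mu_y = 0.
(Any feasible point with x = 0 or y = 0 has f = 0 > -5776, so the minimum is not on those boundaries.)
min(-xy) = -5776 (i.e. max xy = 5776)
Multipliers: lambda = 76, mu_x = 0, mu_y = 0
Complementary slackness: lambda*(x + y - 152) = 76*(76 + 76 - 152) = 0, mu_x*x = 0*76 = 0, mu_y*y = 0*76 = 0. Satisfied.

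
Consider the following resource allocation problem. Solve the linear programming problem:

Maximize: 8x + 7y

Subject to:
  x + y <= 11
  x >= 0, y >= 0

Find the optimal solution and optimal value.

The feasible region has vertices at [(0, 0), (11, 0), (0, 11)].
Checking objective 8x + 7y at each vertex:
  (0, 0): 8*0 + 7*0 = 0
  (11, 0): 8*11 + 7*0 = 88
  (0, 11): 8*0 + 7*11 = 77
Maximum is 88 at (11, 0).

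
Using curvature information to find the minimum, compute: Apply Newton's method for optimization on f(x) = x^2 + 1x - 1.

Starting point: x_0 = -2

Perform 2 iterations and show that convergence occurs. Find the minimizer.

f(x) = x^2 + 1x - 1, f'(x) = 2x + (1), f''(x) = 2
Step 1: f'(-2) = -3, x_1 = -2 - -3/2 = -1/2
Step 2: f'(-1/2) = 0, x_2 = -1/2 (converged)
Newton's method converges in 1 step for quadratics.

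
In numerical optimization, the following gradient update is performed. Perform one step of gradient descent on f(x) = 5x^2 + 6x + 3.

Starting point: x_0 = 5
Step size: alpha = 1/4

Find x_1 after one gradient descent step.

f(x) = 5x^2 + 6x + 3
f'(x) = 10x + 6
f'(5) = 10*5 + (6) = 56
x_1 = x_0 - alpha * f'(x_0) = 5 - 1/4 * 56 = -9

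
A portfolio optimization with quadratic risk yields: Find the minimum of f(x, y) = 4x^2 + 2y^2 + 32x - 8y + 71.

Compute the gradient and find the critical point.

f(x,y) = 4x^2 + 2y^2 + 32x - 8y + 71
df/dx = 8x + (32) = 0  =>  x = -4
df/dy = 4y + (-8) = 0  =>  y = 2
f(-4, 2) = 4*(-4)^2 + 2*(2)^2 + 32*(-4) + -8*(2) + 71 = -1
Hessian is diagonal with entries 8, 4 > 0, so this is a minimum.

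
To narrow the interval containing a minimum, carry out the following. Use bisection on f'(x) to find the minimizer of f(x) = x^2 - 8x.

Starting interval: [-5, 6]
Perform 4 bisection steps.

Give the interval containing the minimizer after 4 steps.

Finding critical point of f(x) = x^2 - 8x using bisection on f'(x) = 2x + -8.
f'(x) = 0 when x = 4.
Starting interval: [-5, 6]
Step 1: mid = 1/2, f'(mid) = -7, new interval = [1/2, 6]
Step 2: mid = 13/4, f'(mid) = -3/2, new interval = [13/4, 6]
Step 3: mid = 37/8, f'(mid) = 5/4, new interval = [13/4, 37/8]
Step 4: mid = 63/16, f'(mid) = -1/8, new interval = [63/16, 37/8]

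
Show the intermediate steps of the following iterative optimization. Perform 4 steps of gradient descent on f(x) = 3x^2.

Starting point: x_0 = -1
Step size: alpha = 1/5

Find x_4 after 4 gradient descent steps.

f(x) = 3x^2, f'(x) = 6x + (0)
Step 1: f'(-1) = -6, x_1 = -1 - 1/5 * -6 = 1/5
Step 2: f'(1/5) = 6/5, x_2 = 1/5 - 1/5 * 6/5 = -1/25
Step 3: f'(-1/25) = -6/25, x_3 = -1/25 - 1/5 * -6/25 = 1/125
Step 4: f'(1/125) = 6/125, x_4 = 1/125 - 1/5 * 6/125 = -1/625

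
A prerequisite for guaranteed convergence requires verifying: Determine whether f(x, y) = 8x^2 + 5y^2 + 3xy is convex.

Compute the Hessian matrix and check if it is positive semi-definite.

f(x,y) = 8x^2 + 5y^2 + 3xy
Hessian H = [[16, 3], [3, 10]]
trace(H) = 26, det(H) = 151
Eigenvalues: (26 +/- sqrt(72)) / 2 = 17.24, 8.757
Since both eigenvalues > 0, f is convex.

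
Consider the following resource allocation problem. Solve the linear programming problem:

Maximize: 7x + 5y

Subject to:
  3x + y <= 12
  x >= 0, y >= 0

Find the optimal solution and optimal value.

The feasible region has vertices at [(0, 0), (4, 0), (0, 12)].
Checking objective 7x + 5y at each vertex:
  (0, 0): 7*0 + 5*0 = 0
  (4, 0): 7*4 + 5*0 = 28
  (0, 12): 7*0 + 5*12 = 60
Maximum is 60 at (0, 12).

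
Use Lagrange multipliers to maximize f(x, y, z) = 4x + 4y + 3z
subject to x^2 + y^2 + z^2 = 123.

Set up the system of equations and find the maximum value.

Lagrange conditions: 4 = 2*lambda*x, 4 = 2*lambda*y, 3 = 2*lambda*z
So x:4 = y:4 = z:3, i.e. x = 4t, y = 4t, z = 3t
Constraint: t^2*(4^2 + 4^2 + 3^2) = 123
  t^2 * 41 = 123  =>  t = sqrt(3)
Maximum = 4*4t + 4*4t + 3*3t = 41*sqrt(3) = sqrt(5043)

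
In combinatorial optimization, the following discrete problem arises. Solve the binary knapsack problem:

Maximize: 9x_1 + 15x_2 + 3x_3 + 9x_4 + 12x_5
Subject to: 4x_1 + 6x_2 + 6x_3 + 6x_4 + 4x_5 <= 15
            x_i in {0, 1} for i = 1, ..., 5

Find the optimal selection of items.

Items: item 1 (v=9, w=4), item 2 (v=15, w=6), item 3 (v=3, w=6), item 4 (v=9, w=6), item 5 (v=12, w=4)
Capacity: 15
Checking all 32 subsets (w = total weight, v = total value):
  {}: w = 0, v = 0
  {1}: w = 4, v = 9
  {2}: w = 6, v = 15
  {3}: w = 6, v = 3
  {4}: w = 6, v = 9
  {5}: w = 4, v = 12
  {1, 2}: w = 10, v = 24
  {1, 3}: w = 10, v = 12
  {1, 4}: w = 10, v = 18
  {1, 5}: w = 8, v = 21
  {2, 3}: w = 12, v = 18
  {2, 4}: w = 12, v = 24
  {2, 5}: w = 10, v = 27
  {3, 4}: w = 12, v = 12
  {3, 5}: w = 10, v = 15
  {4, 5}: w = 10, v = 21
  {1, 2, 3}: w = 16 > 15, infeasible
  {1, 2, 4}: w = 16 > 15, infeasible
  {1, 2, 5}: w = 14, v = 36
  {1, 3, 4}: w = 16 > 15, infeasible
  {1, 3, 5}: w = 14, v = 24
  {1, 4, 5}: w = 14, v = 30
  {2, 3, 4}: w = 18 > 15, infeasible
  {2, 3, 5}: w = 16 > 15, infeasible
  {2, 4, 5}: w = 16 > 15, infeasible
  {3, 4, 5}: w = 16 > 15, infeasible
  {1, 2, 3, 4}: w = 22 > 15, infeasible
  {1, 2, 3, 5}: w = 20 > 15, infeasible
  {1, 2, 4, 5}: w = 20 > 15, infeasible
  {1, 3, 4, 5}: w = 20 > 15, infeasible
  {2, 3, 4, 5}: w = 22 > 15, infeasible
  {1, 2, 3, 4, 5}: w = 26 > 15, infeasible
Best feasible subset: items [1, 2, 5]
Total weight: 14 <= 15, total value: 36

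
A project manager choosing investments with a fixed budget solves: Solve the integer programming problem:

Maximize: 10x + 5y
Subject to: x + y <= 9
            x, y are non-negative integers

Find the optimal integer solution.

Objective: 10x + 5y, constraint: x + y <= 9
Coefficient of x is 10 >= coefficient of y is 5, so allocate the entire budget to x.
Optimal: x = 9, y = 0, value = 90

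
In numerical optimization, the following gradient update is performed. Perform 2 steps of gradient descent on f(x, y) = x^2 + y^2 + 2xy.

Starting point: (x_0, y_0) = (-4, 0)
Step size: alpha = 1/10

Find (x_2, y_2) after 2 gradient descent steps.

f(x,y) = x^2 + y^2 + 2xy
grad_x = 2x + 2y, grad_y = 2y + 2x
Step 1: grad = (-8, -8), (-16/5, 4/5)
Step 2: grad = (-24/5, -24/5), (-68/25, 32/25)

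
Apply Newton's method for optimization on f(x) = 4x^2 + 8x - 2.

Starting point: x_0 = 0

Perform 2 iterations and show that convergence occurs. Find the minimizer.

f(x) = 4x^2 + 8x - 2, f'(x) = 8x + (8), f''(x) = 8
Step 1: f'(0) = 8, x_1 = 0 - 8/8 = -1
Step 2: f'(-1) = 0, x_2 = -1 (converged)
Newton's method converges in 1 step for quadratics.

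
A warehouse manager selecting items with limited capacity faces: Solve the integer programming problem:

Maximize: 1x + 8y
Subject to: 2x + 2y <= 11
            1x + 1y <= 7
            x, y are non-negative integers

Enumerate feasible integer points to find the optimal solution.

Constraint 1: 2x + 2y <= 11
Constraint 2: 1x + 1y <= 7
Feasible x range (need y >= 0): 0 <= x <= min(11/2, 7/1) => x in {0, ..., 5}.
Enumerate feasible integer points row by row (the coefficient of y is 8 > 0, so for each x the largest feasible y gives the best value):
  x = 0: y <= min((11 - 2*0)/2, (7 - 1*0)/1) => y in {0, ..., 5}; best 1*0 + 8*5 = 40
  x = 1: y <= min((11 - 2*1)/2, (7 - 1*1)/1) => y in {0, ..., 4}; best 1*1 + 8*4 = 33
  x = 2: y <= min((11 - 2*2)/2, (7 - 1*2)/1) => y in {0, ..., 3}; best 1*2 + 8*3 = 26
  x = 3: y <= min((11 - 2*3)/2, (7 - 1*3)/1) => y in {0, ..., 2}; best 1*3 + 8*2 = 19
  x = 4: y <= min((11 - 2*4)/2, (7 - 1*4)/1) => y in {0, ..., 1}; best 1*4 + 8*1 = 12
  x = 5: y <= min((11 - 2*5)/2, (7 - 1*5)/1) => y in {0}; best 1*5 + 8*0 = 5
The maximum 1x + 8y = 40 is achieved at x = 0, y = 5.
Check: 2*0 + 2*5 = 10 <= 11 and 1*0 + 1*5 = 5 <= 7.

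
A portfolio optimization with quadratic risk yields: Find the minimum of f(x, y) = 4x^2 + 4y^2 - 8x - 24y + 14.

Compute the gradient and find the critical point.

f(x,y) = 4x^2 + 4y^2 - 8x - 24y + 14
df/dx = 8x + (-8) = 0  =>  x = 1
df/dy = 8y + (-24) = 0  =>  y = 3
f(1, 3) = 4*(1)^2 + 4*(3)^2 + -8*(1) + -24*(3) + 14 = -26
Hessian is diagonal with entries 8, 8 > 0, so this is a minimum.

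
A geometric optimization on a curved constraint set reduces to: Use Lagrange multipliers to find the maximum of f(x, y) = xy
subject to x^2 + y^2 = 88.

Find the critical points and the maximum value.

Lagrange conditions: y = 2*lambda*x and x = 2*lambda*y
If x = 0 then y = 0, violating the constraint, so x, y != 0.
Dividing: y/x = x/y => x^2 = y^2 => y = x or y = -x
Constraint: 2x^2 = 88 => x^2 = 44 => x = +/-sqrt(44)
Critical points: (sqrt(44), sqrt(44)), (-sqrt(44), -sqrt(44)), (sqrt(44), -sqrt(44)), (-sqrt(44), sqrt(44))
  y = x:  xy = x^2 = 44  at (sqrt(44), sqrt(44)) and (-sqrt(44), -sqrt(44))
  y = -x: xy = -x^2 = -44 at (sqrt(44), -sqrt(44)) and (-sqrt(44), sqrt(44))
Maximum xy = 44 at (sqrt(44), sqrt(44)) and (-sqrt(44), -sqrt(44))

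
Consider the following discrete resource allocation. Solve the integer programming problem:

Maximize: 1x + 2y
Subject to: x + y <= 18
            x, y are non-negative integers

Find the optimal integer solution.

Objective: 1x + 2y, constraint: x + y <= 18
Coefficient of y is 2 > coefficient of x is 1, so allocate the entire budget to y.
Optimal: x = 0, y = 18, value = 36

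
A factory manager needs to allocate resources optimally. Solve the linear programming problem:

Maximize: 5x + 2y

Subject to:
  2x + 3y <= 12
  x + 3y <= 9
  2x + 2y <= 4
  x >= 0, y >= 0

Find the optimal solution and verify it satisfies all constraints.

Feasible vertices: (0, 0), (0, 2), (2, 0)
Objective 5x + 2y at each vertex:
  (0, 0): 0
  (0, 2): 4
  (2, 0): 10
Maximum is 10 at (2, 0).
Verify constraints at (x, y) = (2, 0):
  2*2 + 3*0 = 4 <= 12
  1*2 + 3*0 = 2 <= 9
  2*2 + 2*0 = 4 <= 4 (active)
  x = 2 >= 0, y = 0 >= 0. All constraints satisfied.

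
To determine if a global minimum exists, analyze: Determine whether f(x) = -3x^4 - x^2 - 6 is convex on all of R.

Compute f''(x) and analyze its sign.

f(x) = -3x^4 - x^2 - 6
f'(x) = -12x^3 + -2x
f''(x) = -36x^2 + -2
f''(x) = -36x^2 + -2 <= -2 < 0 for all x
Therefore, f is concave on R.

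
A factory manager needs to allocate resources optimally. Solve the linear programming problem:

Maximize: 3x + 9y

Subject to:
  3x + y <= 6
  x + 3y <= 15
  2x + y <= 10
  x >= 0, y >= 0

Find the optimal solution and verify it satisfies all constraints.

Feasible vertices: (0, 0), (0, 5), (3/8, 39/8), (2, 0)
Objective 3x + 9y at each vertex:
  (0, 0): 0
  (0, 5): 45
  (3/8, 39/8): 45
  (2, 0): 6
Maximum is 45 at (0, 5).
Verify constraints at (x, y) = (0, 5):
  3*0 + 1*5 = 5 <= 6
  1*0 + 3*5 = 15 <= 15 (active)
  2*0 + 1*5 = 5 <= 10
  x = 0 >= 0, y = 5 >= 0. All constraints satisfied.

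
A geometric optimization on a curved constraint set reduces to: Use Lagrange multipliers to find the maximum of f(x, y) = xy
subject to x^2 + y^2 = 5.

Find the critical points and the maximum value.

Lagrange conditions: y = 2*lambda*x and x = 2*lambda*y
If x = 0 then y = 0, violating the constraint, so x, y != 0.
Dividing: y/x = x/y => x^2 = y^2 => y = x or y = -x
Constraint: 2x^2 = 5 => x^2 = 5/2 => x = +/-sqrt(5/2)
Critical points: (sqrt(5/2), sqrt(5/2)), (-sqrt(5/2), -sqrt(5/2)), (sqrt(5/2), -sqrt(5/2)), (-sqrt(5/2), sqrt(5/2))
  y = x:  xy = x^2 = 5/2  at (sqrt(5/2), sqrt(5/2)) and (-sqrt(5/2), -sqrt(5/2))
  y = -x: xy = -x^2 = -5/2 at (sqrt(5/2), -sqrt(5/2)) and (-sqrt(5/2), sqrt(5/2))
Maximum xy = 5/2 at (sqrt(5/2), sqrt(5/2)) and (-sqrt(5/2), -sqrt(5/2))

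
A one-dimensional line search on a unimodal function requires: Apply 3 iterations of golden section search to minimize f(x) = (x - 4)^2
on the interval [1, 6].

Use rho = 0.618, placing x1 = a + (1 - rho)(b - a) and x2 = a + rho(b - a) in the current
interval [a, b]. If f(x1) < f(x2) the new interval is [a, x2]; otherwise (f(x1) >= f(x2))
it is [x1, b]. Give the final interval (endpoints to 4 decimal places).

Golden section search for min of f(x) = (x - 4)^2 on [1, 6].
Each step: x1 = a + (1 - rho)(b - a), x2 = a + rho(b - a); if f(x1) < f(x2) keep [a, x2], otherwise keep [x1, b].
Step 1: [1.0000, 6.0000], x1=2.9100 (f=1.1881), x2=4.0900 (f=0.0081); f(x1) > f(x2) => keep [2.9100, 6.0000]
Step 2: [2.9100, 6.0000], x1=4.0904 (f=0.0082), x2=4.8196 (f=0.6718); f(x1) < f(x2) => keep [2.9100, 4.8196]
Step 3: [2.9100, 4.8196], x1=3.6395 (f=0.1300), x2=4.0901 (f=0.0081); f(x1) > f(x2) => keep [3.6395, 4.8196]
Final interval: [3.6395, 4.8196]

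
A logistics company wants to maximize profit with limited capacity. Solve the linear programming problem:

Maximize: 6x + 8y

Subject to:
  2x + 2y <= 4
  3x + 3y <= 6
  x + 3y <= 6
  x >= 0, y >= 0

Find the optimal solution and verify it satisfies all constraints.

Feasible vertices: (0, 0), (0, 2), (2, 0)
Objective 6x + 8y at each vertex:
  (0, 0): 0
  (0, 2): 16
  (2, 0): 12
Maximum is 16 at (0, 2).
Verify constraints at (x, y) = (0, 2):
  2*0 + 2*2 = 4 <= 4 (active)
  3*0 + 3*2 = 6 <= 6 (active)
  1*0 + 3*2 = 6 <= 6 (active)
  x = 0 >= 0, y = 2 >= 0. All constraints satisfied.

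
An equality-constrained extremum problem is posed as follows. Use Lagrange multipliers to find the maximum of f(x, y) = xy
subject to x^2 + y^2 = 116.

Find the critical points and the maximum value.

Lagrange conditions: y = 2*lambda*x and x = 2*lambda*y
If x = 0 then y = 0, violating the constraint, so x, y != 0.
Dividing: y/x = x/y => x^2 = y^2 => y = x or y = -x
Constraint: 2x^2 = 116 => x^2 = 58 => x = +/-sqrt(58)
Critical points: (sqrt(58), sqrt(58)), (-sqrt(58), -sqrt(58)), (sqrt(58), -sqrt(58)), (-sqrt(58), sqrt(58))
  y = x:  xy = x^2 = 58  at (sqrt(58), sqrt(58)) and (-sqrt(58), -sqrt(58))
  y = -x: xy = -x^2 = -58 at (sqrt(58), -sqrt(58)) and (-sqrt(58), sqrt(58))
Maximum xy = 58 at (sqrt(58), sqrt(58)) and (-sqrt(58), -sqrt(58))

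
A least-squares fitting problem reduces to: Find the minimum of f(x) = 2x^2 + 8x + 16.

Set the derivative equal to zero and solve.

f(x) = 2x^2 + 8x + 16
f'(x) = 4x + (8) = 0
x = -8/4 = -2
f(-2) = 8
Since f''(x) = 4 > 0, this is a minimum.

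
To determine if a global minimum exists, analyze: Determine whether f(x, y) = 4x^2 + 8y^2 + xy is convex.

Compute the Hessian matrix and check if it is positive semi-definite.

f(x,y) = 4x^2 + 8y^2 + xy
Hessian H = [[8, 1], [1, 16]]
trace(H) = 24, det(H) = 127
Eigenvalues: (24 +/- sqrt(68)) / 2 = 16.12, 7.877
Since both eigenvalues > 0, f is convex.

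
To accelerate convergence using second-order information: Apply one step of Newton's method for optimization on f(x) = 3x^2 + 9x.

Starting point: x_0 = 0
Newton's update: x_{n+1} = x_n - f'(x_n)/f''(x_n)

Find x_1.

f(x) = 3x^2 + 9x
f'(x) = 6x + (9), f''(x) = 6
Newton step: x_1 = x_0 - f'(x_0)/f''(x_0)
f'(0) = 9
x_1 = 0 - 9/6 = -3/2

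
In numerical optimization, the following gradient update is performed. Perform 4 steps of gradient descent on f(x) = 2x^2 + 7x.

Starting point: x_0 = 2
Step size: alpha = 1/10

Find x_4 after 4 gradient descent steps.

f(x) = 2x^2 + 7x, f'(x) = 4x + (7)
Step 1: f'(2) = 15, x_1 = 2 - 1/10 * 15 = 1/2
Step 2: f'(1/2) = 9, x_2 = 1/2 - 1/10 * 9 = -2/5
Step 3: f'(-2/5) = 27/5, x_3 = -2/5 - 1/10 * 27/5 = -47/50
Step 4: f'(-47/50) = 81/25, x_4 = -47/50 - 1/10 * 81/25 = -158/125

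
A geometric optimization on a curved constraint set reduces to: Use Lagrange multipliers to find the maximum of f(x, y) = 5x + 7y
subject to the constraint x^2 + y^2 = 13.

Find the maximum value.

Set up Lagrange conditions: grad f = lambda * grad g
  5 = 2*lambda*x
  7 = 2*lambda*y
From these: x/y = 5/7, so x = 5t, y = 7t for some t.
Substitute into constraint: (5t)^2 + (7t)^2 = 13
  t^2 * 74 = 13
  t = sqrt(13/74)
Maximum = 5*x + 7*y = (5^2 + 7^2)*t = 74 * sqrt(13/74) = sqrt(962)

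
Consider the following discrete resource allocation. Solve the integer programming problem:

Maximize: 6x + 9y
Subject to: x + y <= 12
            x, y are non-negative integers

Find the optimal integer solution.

Objective: 6x + 9y, constraint: x + y <= 12
Coefficient of y is 9 > coefficient of x is 6, so allocate the entire budget to y.
Optimal: x = 0, y = 12, value = 108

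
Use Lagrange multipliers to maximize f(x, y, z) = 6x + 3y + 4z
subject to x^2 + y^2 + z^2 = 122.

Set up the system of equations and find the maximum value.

Lagrange conditions: 6 = 2*lambda*x, 3 = 2*lambda*y, 4 = 2*lambda*z
So x:6 = y:3 = z:4, i.e. x = 6t, y = 3t, z = 4t
Constraint: t^2*(6^2 + 3^2 + 4^2) = 122
  t^2 * 61 = 122  =>  t = sqrt(2)
Maximum = 6*6t + 3*3t + 4*4t = 61*sqrt(2) = sqrt(7442)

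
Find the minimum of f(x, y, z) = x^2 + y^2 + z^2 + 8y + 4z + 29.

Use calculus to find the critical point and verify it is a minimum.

f(x,y,z) = x^2 + y^2 + z^2 + 8y + 4z + 29
df/dx = 2x + (0) = 0 => x = 0
df/dy = 2y + (8) = 0 => y = -4
df/dz = 2z + (4) = 0 => z = -2
f(0,-4,-2) = 1*(0)^2 + 1*(-4)^2 + 1*(-2)^2 + 8*(-4) + 4*(-2) + 29 = 9
Hessian is diagonal with entries 2, 2, 2 > 0, confirmed minimum.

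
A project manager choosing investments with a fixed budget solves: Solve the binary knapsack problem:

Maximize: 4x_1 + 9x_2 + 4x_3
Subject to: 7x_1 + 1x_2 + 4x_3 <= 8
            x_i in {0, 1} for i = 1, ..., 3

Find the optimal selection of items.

Items: item 1 (v=4, w=7), item 2 (v=9, w=1), item 3 (v=4, w=4)
Capacity: 8
Checking all 8 subsets (w = total weight, v = total value):
  {}: w = 0, v = 0
  {1}: w = 7, v = 4
  {2}: w = 1, v = 9
  {3}: w = 4, v = 4
  {1, 2}: w = 8, v = 13
  {1, 3}: w = 11 > 8, infeasible
  {2, 3}: w = 5, v = 13
  {1, 2, 3}: w = 12 > 8, infeasible
Best feasible subset: items [1, 2]
(The same value 13 is also attained by {2, 3}.)
Total weight: 8 <= 8, total value: 13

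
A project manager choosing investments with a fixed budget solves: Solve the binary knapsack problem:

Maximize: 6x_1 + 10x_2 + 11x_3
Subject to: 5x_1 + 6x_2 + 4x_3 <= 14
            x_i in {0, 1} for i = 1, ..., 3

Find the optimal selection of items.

Items: item 1 (v=6, w=5), item 2 (v=10, w=6), item 3 (v=11, w=4)
Capacity: 14
Checking all 8 subsets (w = total weight, v = total value):
  {}: w = 0, v = 0
  {1}: w = 5, v = 6
  {2}: w = 6, v = 10
  {3}: w = 4, v = 11
  {1, 2}: w = 11, v = 16
  {1, 3}: w = 9, v = 17
  {2, 3}: w = 10, v = 21
  {1, 2, 3}: w = 15 > 14, infeasible
Best feasible subset: items [2, 3]
Total weight: 10 <= 14, total value: 21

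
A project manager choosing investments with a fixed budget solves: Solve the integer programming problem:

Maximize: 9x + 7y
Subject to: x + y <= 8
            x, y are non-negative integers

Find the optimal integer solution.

Objective: 9x + 7y, constraint: x + y <= 8
Coefficient of x is 9 >= coefficient of y is 7, so allocate the entire budget to x.
Optimal: x = 8, y = 0, value = 72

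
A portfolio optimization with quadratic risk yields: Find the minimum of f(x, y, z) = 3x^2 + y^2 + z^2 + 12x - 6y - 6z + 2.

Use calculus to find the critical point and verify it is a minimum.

f(x,y,z) = 3x^2 + y^2 + z^2 + 12x - 6y - 6z + 2
df/dx = 6x + (12) = 0 => x = -2
df/dy = 2y + (-6) = 0 => y = 3
df/dz = 2z + (-6) = 0 => z = 3
f(-2,3,3) = 3*(-2)^2 + 1*(3)^2 + 1*(3)^2 + 12*(-2) + -6*(3) + -6*(3) + 2 = -28
Hessian is diagonal with entries 6, 2, 2 > 0, confirmed minimum.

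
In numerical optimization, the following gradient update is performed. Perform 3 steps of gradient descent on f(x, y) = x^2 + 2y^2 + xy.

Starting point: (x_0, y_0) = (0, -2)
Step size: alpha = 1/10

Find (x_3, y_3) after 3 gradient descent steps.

f(x,y) = x^2 + 2y^2 + xy
grad_x = 2x + 1y, grad_y = 4y + 1x
Step 1: grad = (-2, -8), (1/5, -6/5)
Step 2: grad = (-4/5, -23/5), (7/25, -37/50)
Step 3: grad = (-9/50, -67/25), (149/500, -59/125)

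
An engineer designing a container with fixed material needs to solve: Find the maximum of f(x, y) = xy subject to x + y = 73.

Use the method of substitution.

Substitute y = 73 - x into f(x,y) = xy:
g(x) = x(73 - x) = 73x - x^2
g'(x) = 73 - 2x = 0  =>  x = 73/2
y = 73 - 73/2 = 73/2
Maximum value = (73/2) * (73/2) = 5329/4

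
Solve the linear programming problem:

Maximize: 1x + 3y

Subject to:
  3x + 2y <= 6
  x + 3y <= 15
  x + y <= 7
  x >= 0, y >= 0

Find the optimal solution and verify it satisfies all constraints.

Feasible vertices: (0, 0), (0, 3), (2, 0)
Objective 1x + 3y at each vertex:
  (0, 0): 0
  (0, 3): 9
  (2, 0): 2
Maximum is 9 at (0, 3).
Verify constraints at (x, y) = (0, 3):
  3*0 + 2*3 = 6 <= 6 (active)
  1*0 + 3*3 = 9 <= 15
  1*0 + 1*3 = 3 <= 7
  x = 0 >= 0, y = 3 >= 0. All constraints satisfied.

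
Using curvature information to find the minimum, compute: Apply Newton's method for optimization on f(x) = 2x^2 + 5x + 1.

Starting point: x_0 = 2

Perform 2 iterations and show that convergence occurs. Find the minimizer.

f(x) = 2x^2 + 5x + 1, f'(x) = 4x + (5), f''(x) = 4
Step 1: f'(2) = 13, x_1 = 2 - 13/4 = -5/4
Step 2: f'(-5/4) = 0, x_2 = -5/4 (converged)
Newton's method converges in 1 step for quadratics.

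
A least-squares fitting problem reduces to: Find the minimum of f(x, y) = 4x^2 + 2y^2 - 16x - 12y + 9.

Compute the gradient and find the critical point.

f(x,y) = 4x^2 + 2y^2 - 16x - 12y + 9
df/dx = 8x + (-16) = 0  =>  x = 2
df/dy = 4y + (-12) = 0  =>  y = 3
f(2, 3) = 4*(2)^2 + 2*(3)^2 + -16*(2) + -12*(3) + 9 = -25
Hessian is diagonal with entries 8, 4 > 0, so this is a minimum.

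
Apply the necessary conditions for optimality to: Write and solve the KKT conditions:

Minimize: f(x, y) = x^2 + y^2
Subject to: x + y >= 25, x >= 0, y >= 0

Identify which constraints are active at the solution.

KKT conditions for min x^2 + y^2 s.t. 1x + 1y >= 25, x >= 0, y >= 0:
Stationarity: 2x = mu*1 + mu_x, 2y = mu*1 + mu_y, with mu, mu_x, mu_y >= 0
Complementary slackness: mu*(x + y - 25) = 0, mu_x*x = 0, mu_y*y = 0
(0, 0) is infeasible (1*0 + 1*0 < 25), so if mu = 0 stationarity would force x = mu_x/2 >= 0, y = mu_y/2 >= 0 with mu_x*x = mu_y*y = 0, i.e. x = y = 0: contradiction. Hence mu > 0 and x + y = 25 is active.
Try x > 0, y > 0 (so mu_x = mu_y = 0): x = 1*mu/2, y = 1*mu/2
Substitute: 1*(1*mu/2) + 1*(1*mu/2) = 25
  mu*2/2 = 25 => mu = 25
x* = 25/2 > 0, y* = 25/2 > 0, consistent with mu_x = mu_y = 0.
f is convex and the constraints are linear, so this KKT point is the global minimum.
f* = 625/2
Active constraints: x + y >= 25 (holds with equality, mu = 25 > 0); x >= 0 and y >= 0 are inactive (mu_x = mu_y = 0).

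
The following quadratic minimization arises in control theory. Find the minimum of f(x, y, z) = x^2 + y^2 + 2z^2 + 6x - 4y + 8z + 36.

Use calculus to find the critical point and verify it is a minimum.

f(x,y,z) = x^2 + y^2 + 2z^2 + 6x - 4y + 8z + 36
df/dx = 2x + (6) = 0 => x = -3
df/dy = 2y + (-4) = 0 => y = 2
df/dz = 4z + (8) = 0 => z = -2
f(-3,2,-2) = 1*(-3)^2 + 1*(2)^2 + 2*(-2)^2 + 6*(-3) + -4*(2) + 8*(-2) + 36 = 15
Hessian is diagonal with entries 2, 2, 4 > 0, confirmed minimum.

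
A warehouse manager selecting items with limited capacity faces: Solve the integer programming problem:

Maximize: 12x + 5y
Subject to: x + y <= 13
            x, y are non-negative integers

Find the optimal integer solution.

Objective: 12x + 5y, constraint: x + y <= 13
Coefficient of x is 12 >= coefficient of y is 5, so allocate the entire budget to x.
Optimal: x = 13, y = 0, value = 156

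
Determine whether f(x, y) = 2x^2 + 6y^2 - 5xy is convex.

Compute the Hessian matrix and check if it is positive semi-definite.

f(x,y) = 2x^2 + 6y^2 - 5xy
Hessian H = [[4, -5], [-5, 12]]
trace(H) = 16, det(H) = 23
Eigenvalues: (16 +/- sqrt(164)) / 2 = 14.4, 1.597
Since both eigenvalues > 0, f is convex.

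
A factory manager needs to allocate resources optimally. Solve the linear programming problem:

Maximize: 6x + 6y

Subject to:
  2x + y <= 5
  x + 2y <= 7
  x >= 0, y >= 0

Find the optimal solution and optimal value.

Feasible vertices: (0, 0), (0, 7/2), (1, 3), (5/2, 0)
Objective 6x + 6y at each:
  (0, 0): 0
  (0, 7/2): 21
  (1, 3): 24
  (5/2, 0): 15
Maximum is 24 at (1, 3).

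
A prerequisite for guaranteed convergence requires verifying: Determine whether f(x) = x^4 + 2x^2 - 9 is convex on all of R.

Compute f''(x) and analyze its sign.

f(x) = x^4 + 2x^2 - 9
f'(x) = 4x^3 + 4x
f''(x) = 12x^2 + 4
f''(x) = 12x^2 + 4 >= 4 > 0 for all x
Therefore, f is convex on R.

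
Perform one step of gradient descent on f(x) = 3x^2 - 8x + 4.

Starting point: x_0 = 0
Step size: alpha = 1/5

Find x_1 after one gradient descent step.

f(x) = 3x^2 - 8x + 4
f'(x) = 6x - 8
f'(0) = 6*0 + (-8) = -8
x_1 = x_0 - alpha * f'(x_0) = 0 - 1/5 * -8 = 8/5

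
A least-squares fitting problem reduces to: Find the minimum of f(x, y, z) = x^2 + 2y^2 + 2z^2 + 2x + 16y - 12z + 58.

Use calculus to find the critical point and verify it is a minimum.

f(x,y,z) = x^2 + 2y^2 + 2z^2 + 2x + 16y - 12z + 58
df/dx = 2x + (2) = 0 => x = -1
df/dy = 4y + (16) = 0 => y = -4
df/dz = 4z + (-12) = 0 => z = 3
f(-1,-4,3) = 1*(-1)^2 + 2*(-4)^2 + 2*(3)^2 + 2*(-1) + 16*(-4) + -12*(3) + 58 = 7
Hessian is diagonal with entries 2, 4, 4 > 0, confirmed minimum.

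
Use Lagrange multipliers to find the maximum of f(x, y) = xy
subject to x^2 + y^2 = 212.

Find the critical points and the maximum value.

Lagrange conditions: y = 2*lambda*x and x = 2*lambda*y
If x = 0 then y = 0, violating the constraint, so x, y != 0.
Dividing: y/x = x/y => x^2 = y^2 => y = x or y = -x
Constraint: 2x^2 = 212 => x^2 = 106 => x = +/-sqrt(106)
Critical points: (sqrt(106), sqrt(106)), (-sqrt(106), -sqrt(106)), (sqrt(106), -sqrt(106)), (-sqrt(106), sqrt(106))
  y = x:  xy = x^2 = 106  at (sqrt(106), sqrt(106)) and (-sqrt(106), -sqrt(106))
  y = -x: xy = -x^2 = -106 at (sqrt(106), -sqrt(106)) and (-sqrt(106), sqrt(106))
Maximum xy = 106 at (sqrt(106), sqrt(106)) and (-sqrt(106), -sqrt(106))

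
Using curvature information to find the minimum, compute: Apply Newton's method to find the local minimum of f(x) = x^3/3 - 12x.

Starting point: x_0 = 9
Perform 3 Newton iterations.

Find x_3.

f(x) = x^3/3 - 12x
f'(x) = x^2 - 12, f''(x) = 2x
Newton update: x_{n+1} = x_n - (x_n^2 - 12)/(2*x_n)
Step 1: x_0 = 9, f'=69, f''=18, x_1 = 31/6
Step 2: x_1 = 31/6, f'=529/36, f''=31/3, x_2 = 1393/372
Step 3: x_2 = 1393/372, f'=279841/138384, f''=1393/186, x_3 = 3601057/1036392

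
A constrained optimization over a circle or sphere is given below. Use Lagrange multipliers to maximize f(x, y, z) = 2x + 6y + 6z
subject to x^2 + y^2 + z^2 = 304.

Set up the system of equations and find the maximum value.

Lagrange conditions: 2 = 2*lambda*x, 6 = 2*lambda*y, 6 = 2*lambda*z
So x:2 = y:6 = z:6, i.e. x = 2t, y = 6t, z = 6t
Constraint: t^2*(2^2 + 6^2 + 6^2) = 304
  t^2 * 76 = 304  =>  t = sqrt(4)
Maximum = 2*2t + 6*6t + 6*6t = 76*sqrt(4) = 152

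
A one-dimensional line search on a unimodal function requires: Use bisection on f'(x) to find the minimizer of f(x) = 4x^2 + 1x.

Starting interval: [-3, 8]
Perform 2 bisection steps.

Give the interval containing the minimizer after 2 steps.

Finding critical point of f(x) = 4x^2 + 1x using bisection on f'(x) = 8x + 1.
f'(x) = 0 when x = -1/8.
Starting interval: [-3, 8]
Step 1: mid = 5/2, f'(mid) = 21, new interval = [-3, 5/2]
Step 2: mid = -1/4, f'(mid) = -1, new interval = [-1/4, 5/2]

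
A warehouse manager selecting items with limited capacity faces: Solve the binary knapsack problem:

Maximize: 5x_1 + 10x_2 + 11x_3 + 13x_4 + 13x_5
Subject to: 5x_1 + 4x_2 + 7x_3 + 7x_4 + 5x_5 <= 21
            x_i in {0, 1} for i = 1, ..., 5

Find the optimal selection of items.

Items: item 1 (v=5, w=5), item 2 (v=10, w=4), item 3 (v=11, w=7), item 4 (v=13, w=7), item 5 (v=13, w=5)
Capacity: 21
Checking all 32 subsets (w = total weight, v = total value):
  {}: w = 0, v = 0
  {1}: w = 5, v = 5
  {2}: w = 4, v = 10
  {3}: w = 7, v = 11
  {4}: w = 7, v = 13
  {5}: w = 5, v = 13
  {1, 2}: w = 9, v = 15
  {1, 3}: w = 12, v = 16
  {1, 4}: w = 12, v = 18
  {1, 5}: w = 10, v = 18
  {2, 3}: w = 11, v = 21
  {2, 4}: w = 11, v = 23
  {2, 5}: w = 9, v = 23
  {3, 4}: w = 14, v = 24
  {3, 5}: w = 12, v = 24
  {4, 5}: w = 12, v = 26
  {1, 2, 3}: w = 16, v = 26
  {1, 2, 4}: w = 16, v = 28
  {1, 2, 5}: w = 14, v = 28
  {1, 3, 4}: w = 19, v = 29
  {1, 3, 5}: w = 17, v = 29
  {1, 4, 5}: w = 17, v = 31
  {2, 3, 4}: w = 18, v = 34
  {2, 3, 5}: w = 16, v = 34
  {2, 4, 5}: w = 16, v = 36
  {3, 4, 5}: w = 19, v = 37
  {1, 2, 3, 4}: w = 23 > 21, infeasible
  {1, 2, 3, 5}: w = 21, v = 39
  {1, 2, 4, 5}: w = 21, v = 41
  {1, 3, 4, 5}: w = 24 > 21, infeasible
  {2, 3, 4, 5}: w = 23 > 21, infeasible
  {1, 2, 3, 4, 5}: w = 28 > 21, infeasible
Best feasible subset: items [1, 2, 4, 5]
Total weight: 21 <= 21, total value: 41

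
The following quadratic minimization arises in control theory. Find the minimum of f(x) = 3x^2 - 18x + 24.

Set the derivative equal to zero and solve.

f(x) = 3x^2 - 18x + 24
f'(x) = 6x + (-18) = 0
x = 18/6 = 3
f(3) = -3
Since f''(x) = 6 > 0, this is a minimum.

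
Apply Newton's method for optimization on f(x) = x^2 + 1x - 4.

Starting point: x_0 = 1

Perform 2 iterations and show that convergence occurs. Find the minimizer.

f(x) = x^2 + 1x - 4, f'(x) = 2x + (1), f''(x) = 2
Step 1: f'(1) = 3, x_1 = 1 - 3/2 = -1/2
Step 2: f'(-1/2) = 0, x_2 = -1/2 (converged)
Newton's method converges in 1 step for quadratics.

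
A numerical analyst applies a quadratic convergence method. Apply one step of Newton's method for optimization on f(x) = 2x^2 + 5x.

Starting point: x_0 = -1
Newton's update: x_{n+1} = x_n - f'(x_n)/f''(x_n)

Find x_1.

f(x) = 2x^2 + 5x
f'(x) = 4x + (5), f''(x) = 4
Newton step: x_1 = x_0 - f'(x_0)/f''(x_0)
f'(-1) = 1
x_1 = -1 - 1/4 = -5/4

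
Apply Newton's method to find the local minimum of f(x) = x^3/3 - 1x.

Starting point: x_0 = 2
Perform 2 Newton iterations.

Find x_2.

f(x) = x^3/3 - 1x
f'(x) = x^2 - 1, f''(x) = 2x
Newton update: x_{n+1} = x_n - (x_n^2 - 1)/(2*x_n)
Step 1: x_0 = 2, f'=3, f''=4, x_1 = 5/4
Step 2: x_1 = 5/4, f'=9/16, f''=5/2, x_2 = 41/40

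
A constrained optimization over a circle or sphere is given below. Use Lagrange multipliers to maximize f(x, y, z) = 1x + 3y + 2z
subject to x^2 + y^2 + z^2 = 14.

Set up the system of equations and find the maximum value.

Lagrange conditions: 1 = 2*lambda*x, 3 = 2*lambda*y, 2 = 2*lambda*z
So x:1 = y:3 = z:2, i.e. x = 1t, y = 3t, z = 2t
Constraint: t^2*(1^2 + 3^2 + 2^2) = 14
  t^2 * 14 = 14  =>  t = sqrt(1)
Maximum = 1*1t + 3*3t + 2*2t = 14*sqrt(1) = 14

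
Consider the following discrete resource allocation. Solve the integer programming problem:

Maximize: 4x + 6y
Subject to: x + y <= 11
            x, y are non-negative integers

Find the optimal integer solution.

Objective: 4x + 6y, constraint: x + y <= 11
Coefficient of y is 6 > coefficient of x is 4, so allocate the entire budget to y.
Optimal: x = 0, y = 11, value = 66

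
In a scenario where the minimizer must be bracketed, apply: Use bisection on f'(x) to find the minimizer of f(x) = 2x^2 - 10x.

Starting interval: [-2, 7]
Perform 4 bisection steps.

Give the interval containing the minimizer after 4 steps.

Finding critical point of f(x) = 2x^2 - 10x using bisection on f'(x) = 4x + -10.
f'(x) = 0 when x = 5/2.
Starting interval: [-2, 7]
Step 1: mid = 5/2, f'(mid) = 0, new interval = [5/2, 5/2]
Step 2: mid = 5/2, f'(mid) = 0, new interval = [5/2, 5/2]
Step 3: mid = 5/2, f'(mid) = 0, new interval = [5/2, 5/2]
Step 4: mid = 5/2, f'(mid) = 0, new interval = [5/2, 5/2]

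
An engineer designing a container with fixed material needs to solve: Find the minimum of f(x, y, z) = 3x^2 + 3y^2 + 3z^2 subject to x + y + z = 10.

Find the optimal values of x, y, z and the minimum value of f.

Using Lagrange multipliers on f = 3x^2 + 3y^2 + 3z^2 with constraint x + y + z = 10:
Conditions: 2*3*x = lambda, 2*3*y = lambda, 2*3*z = lambda
So x = lambda/6, y = lambda/6, z = lambda/6
Substituting into constraint: lambda * (1/2) = 10
lambda = 20
x = 10/3, y = 10/3, z = 10/3
Minimum value = 100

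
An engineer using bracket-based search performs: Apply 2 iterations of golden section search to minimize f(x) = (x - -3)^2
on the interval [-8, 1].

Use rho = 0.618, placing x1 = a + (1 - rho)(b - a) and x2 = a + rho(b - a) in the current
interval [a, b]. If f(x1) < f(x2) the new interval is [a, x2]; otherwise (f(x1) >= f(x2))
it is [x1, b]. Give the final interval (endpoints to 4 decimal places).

Golden section search for min of f(x) = (x - -3)^2 on [-8, 1].
Each step: x1 = a + (1 - rho)(b - a), x2 = a + rho(b - a); if f(x1) < f(x2) keep [a, x2], otherwise keep [x1, b].
Step 1: [-8.0000, 1.0000], x1=-4.5620 (f=2.4398), x2=-2.4380 (f=0.3158); f(x1) > f(x2) => keep [-4.5620, 1.0000]
Step 2: [-4.5620, 1.0000], x1=-2.4373 (f=0.3166), x2=-1.1247 (f=3.5168); f(x1) < f(x2) => keep [-4.5620, -1.1247]
Final interval: [-4.5620, -1.1247]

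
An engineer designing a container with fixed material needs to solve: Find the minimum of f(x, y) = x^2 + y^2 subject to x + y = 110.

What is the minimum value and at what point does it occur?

Substitute y = 110 - x into f(x,y) = x^2 + y^2:
g(x) = x^2 + (110 - x)^2 = 2x^2 - 220x + 12100
g'(x) = 4x - 220 = 0  =>  x = 55
y = 110 - 55 = 55
Minimum value = 55^2 + 55^2 = 6050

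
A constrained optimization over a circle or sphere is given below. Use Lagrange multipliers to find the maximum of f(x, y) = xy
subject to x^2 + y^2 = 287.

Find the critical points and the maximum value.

Lagrange conditions: y = 2*lambda*x and x = 2*lambda*y
If x = 0 then y = 0, violating the constraint, so x, y != 0.
Dividing: y/x = x/y => x^2 = y^2 => y = x or y = -x
Constraint: 2x^2 = 287 => x^2 = 287/2 => x = +/-sqrt(287/2)
Critical points: (sqrt(287/2), sqrt(287/2)), (-sqrt(287/2), -sqrt(287/2)), (sqrt(287/2), -sqrt(287/2)), (-sqrt(287/2), sqrt(287/2))
  y = x:  xy = x^2 = 287/2  at (sqrt(287/2), sqrt(287/2)) and (-sqrt(287/2), -sqrt(287/2))
  y = -x: xy = -x^2 = -287/2 at (sqrt(287/2), -sqrt(287/2)) and (-sqrt(287/2), sqrt(287/2))
Maximum xy = 287/2 at (sqrt(287/2), sqrt(287/2)) and (-sqrt(287/2), -sqrt(287/2))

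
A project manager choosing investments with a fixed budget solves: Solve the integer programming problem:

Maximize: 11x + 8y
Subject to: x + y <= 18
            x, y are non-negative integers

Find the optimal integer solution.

Objective: 11x + 8y, constraint: x + y <= 18
Coefficient of x is 11 >= coefficient of y is 8, so allocate the entire budget to x.
Optimal: x = 18, y = 0, value = 198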